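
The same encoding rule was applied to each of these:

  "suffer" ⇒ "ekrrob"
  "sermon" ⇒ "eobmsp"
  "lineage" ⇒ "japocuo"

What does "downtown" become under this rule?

s(18)→e(4) and u(20)→k(10) fit y≡3x+2 (mod 26); the inverse of 3 mod 26 is 9. Treating letters as 0–25, the rule is x ↦ 3x + 2 (mod 26).
For downtown: d(3)→3·3+2≡11=l; o(14)→3·14+2≡18=s; w(22)→3·22+2≡16=q; n(13)→3·13+2≡15=p; t(19)→3·19+2≡7=h; o(14)→3·14+2≡18=s; w(22)→3·22+2≡16=q; n(13)→3·13+2≡15=p (all mod 26).

lsqphsqp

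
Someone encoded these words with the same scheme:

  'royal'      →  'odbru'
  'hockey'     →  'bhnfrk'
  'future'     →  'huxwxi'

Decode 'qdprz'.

woman

The output letters match the input read backwards, each shifted +3: royal reversed is layor. The word is reversed, then every letter is shifted forward by 3.
Decoding qdprz: shift back: q−3=n, d−3=a, p−3=m, r−3=o, z−3=w → namow; then reverse → woman.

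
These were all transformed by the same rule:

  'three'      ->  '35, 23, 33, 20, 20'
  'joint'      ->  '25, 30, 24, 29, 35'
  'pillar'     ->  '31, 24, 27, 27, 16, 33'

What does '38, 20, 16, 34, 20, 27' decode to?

weasel

t is letter #20 and maps to 35: an offset of 15. Letters become their 1-based position plus 15 (so a→16, b→17, …).
Decoding 38, 20, 16, 34, 20, 27: 38→(38−15)÷1=23=w, 20→(20−15)÷1=5=e, 16→(16−15)÷1=1=a, 34→(34−15)÷1=19=s, 20→(20−15)÷1=5=e, 27→(27−15)÷1=12=l.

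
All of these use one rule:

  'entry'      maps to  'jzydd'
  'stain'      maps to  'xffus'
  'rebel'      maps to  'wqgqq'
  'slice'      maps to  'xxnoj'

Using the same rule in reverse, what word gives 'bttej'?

whose

Shifts by position in entry: pos 0: e→j (+5), pos 1: n→z (+12), pos 2: t→y (+5), pos 3: r→d (+12) — repeating every 2. A repeating key of period 2 is used — shifts +5, +12 over and over.
Reversing it on bttej: b−5=w, t−12=h, t−5=o, e−12=s, j−5=e.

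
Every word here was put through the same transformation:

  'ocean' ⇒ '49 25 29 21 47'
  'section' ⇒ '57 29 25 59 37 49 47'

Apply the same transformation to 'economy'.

o(#15)→49 and c(#3)→25: differences scale by 2, so n = 2·pos + 19. The formula is n = 2×(alphabet index, a=1) + 19.
On economy: e=5→29, c=3→25, o=15→49, n=14→47, o=15→49, m=13→45, y=25→69.

29 25 49 47 49 45 69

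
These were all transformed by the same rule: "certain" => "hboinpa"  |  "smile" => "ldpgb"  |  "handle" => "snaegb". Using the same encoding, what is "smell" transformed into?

c(2)→h(7) and e(4)→b(1) fit y≡23x+13 (mod 26); the inverse of 23 mod 26 is 17. Treating letters as 0–25, the rule is x ↦ 23x + 13 (mod 26).
For smell: s(18)→23·18+13≡11=l; m(12)→23·12+13≡3=d; e(4)→23·4+13≡1=b; l(11)→23·11+13≡6=g; l(11)→23·11+13≡6=g (all mod 26).

ldbgg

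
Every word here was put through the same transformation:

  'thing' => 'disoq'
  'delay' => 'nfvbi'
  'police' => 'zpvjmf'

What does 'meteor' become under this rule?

Shifts by position in thing: pos 0: t→d (+10), pos 1: h→i (+1), pos 2: i→s (+10), pos 3: n→o (+1) — repeating every 2. It's a Vigenère-style cipher with numeric key [10,1]: position i shifts by key[i mod 2].
Applying it to meteor: m+10=w, e+1=f, t+10=d, e+1=f, o+10=y, r+1=s.

wfdfys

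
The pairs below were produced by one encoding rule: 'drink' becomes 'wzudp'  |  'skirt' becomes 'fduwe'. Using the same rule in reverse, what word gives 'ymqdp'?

The output letters match the input read backwards, each shifted +12: drink reversed is knird. Two steps: reverse the string, then apply a Caesar shift of +12.
Reversing it on ymqdp: shift back: y−12=m, m−12=a, q−12=e, d−12=r, p−12=d → maerd; then reverse → dream.

dream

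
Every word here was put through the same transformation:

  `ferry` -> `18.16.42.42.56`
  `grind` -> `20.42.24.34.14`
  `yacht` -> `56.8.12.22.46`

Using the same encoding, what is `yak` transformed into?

f(#6)→18 and e(#5)→16: differences scale by 2, so n = 2·pos + 6. With a=1..z=26, the number is 2·pos + 6.
Applying it to yak: y=25→56, a=1→8, k=11→28.

56.8.28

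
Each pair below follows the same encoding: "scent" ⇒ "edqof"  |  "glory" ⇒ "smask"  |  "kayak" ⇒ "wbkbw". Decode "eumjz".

stain

It's a Vigenère-style cipher with numeric key [12,1]: position i shifts by key[i mod 2].
Undoing it on eumjz: e−12=s, u−1=t, m−12=a, j−1=i, z−12=n.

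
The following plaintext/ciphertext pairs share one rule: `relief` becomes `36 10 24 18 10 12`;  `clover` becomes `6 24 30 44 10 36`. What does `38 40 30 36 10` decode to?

With a=1..z=26, the number is 2·pos.
Decoding 38 40 30 36 10: 38→(38−0)÷2=19=s, 40→(40−0)÷2=20=t, 30→(30−0)÷2=15=o, 36→(36−0)÷2=18=r, 10→(10−0)÷2=5=e.

store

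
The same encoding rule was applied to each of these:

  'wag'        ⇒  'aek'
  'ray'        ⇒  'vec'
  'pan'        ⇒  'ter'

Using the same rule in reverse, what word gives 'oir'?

ken

Compare letters: w→a is +4, a→e is +4, g→k is +4 — a constant shift. It's a constant shift of +4 (ROT4).
Undoing it on oir: o−4=k, i−4=e, r−4=n.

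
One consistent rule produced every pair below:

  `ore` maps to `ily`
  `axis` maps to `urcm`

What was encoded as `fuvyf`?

label

It's a constant shift of +20 (ROT20).
Decoding fuvyf: f−20=l, u−20=a, v−20=b, y−20=e, f−20=l.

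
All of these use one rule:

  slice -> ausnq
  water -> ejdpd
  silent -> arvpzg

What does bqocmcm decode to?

therapy

In slice: s→a is +8, l→u is +9, i→s is +10, c→n is +11 — the shift increases by 1 each position. Letter i (0-indexed) is shifted by i+8, so successive shifts are 8, 9, 10, ….
Decoding bqocmcm: b−8=t, q−9=h, o−10=e, c−11=r, m−12=a, c−13=p, m−14=y.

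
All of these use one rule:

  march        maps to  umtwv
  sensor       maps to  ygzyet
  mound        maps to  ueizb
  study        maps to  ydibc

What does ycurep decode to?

m(12)→u(20) and a(0)→m(12) fit y≡5x+12 (mod 26); the inverse of 5 mod 26 is 21. This is an affine cipher: with a=0,…,z=25, each position x becomes (5x+12) mod 26.
Undoing it on ycurep: y(24)→21·(24−12)≡18=s; c(2)→21·(2−12)≡24=y; u(20)→21·(20−12)≡12=m; r(17)→21·(17−12)≡1=b; e(4)→21·(4−12)≡14=o; p(15)→21·(15−12)≡11=l (all mod 26).

symbol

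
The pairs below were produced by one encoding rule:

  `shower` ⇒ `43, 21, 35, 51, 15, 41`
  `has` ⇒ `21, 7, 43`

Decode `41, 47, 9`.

rub

s(#19)→43 and h(#8)→21: differences scale by 2, so n = 2·pos + 5. The formula is n = 2×(alphabet index, a=1) + 5.
Reversing it on 41, 47, 9: 41→(41−5)÷2=18=r, 47→(47−5)÷2=21=u, 9→(9−5)÷2=2=b.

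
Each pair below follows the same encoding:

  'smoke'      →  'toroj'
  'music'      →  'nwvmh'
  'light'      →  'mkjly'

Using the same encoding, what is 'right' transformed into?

The shift increases by 1 at each position, starting from +1: 1, 2, 3, ….
Applying it to right: r+1=s, i+2=k, g+3=j, h+4=l, t+5=y.

skjly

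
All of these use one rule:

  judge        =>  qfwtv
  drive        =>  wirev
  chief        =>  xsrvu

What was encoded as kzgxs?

Each letter is replaced by its mirror in the alphabet: a↔z, b↔y, c↔x, and so on (the Atbash cipher).
Reversing it on kzgxs: k↔p, z↔a, g↔t, x↔c, s↔h.

patch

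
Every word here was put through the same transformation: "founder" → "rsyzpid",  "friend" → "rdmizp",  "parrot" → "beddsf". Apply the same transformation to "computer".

osybyfid

Two shifts are in play — +4 for a/e/i/o/u, +12 for every other letter.
Applying it to computer: c(cons)+12=o, o(vowel)+4=s, m(cons)+12=y, p(cons)+12=b, u(vowel)+4=y, t(cons)+12=f, e(vowel)+4=i, r(cons)+12=d.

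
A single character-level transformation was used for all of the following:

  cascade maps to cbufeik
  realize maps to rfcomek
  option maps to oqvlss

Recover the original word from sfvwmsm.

setting

In cascade: c→c is +0, a→b is +1, s→u is +2, c→f is +3 — the shift increases by 1 each position. The shift increases by 1 at each position, starting from +0: 0, 1, 2, ….
Decoding sfvwmsm: s−0=s, f−1=e, v−2=t, w−3=t, m−4=i, s−5=n, m−6=g.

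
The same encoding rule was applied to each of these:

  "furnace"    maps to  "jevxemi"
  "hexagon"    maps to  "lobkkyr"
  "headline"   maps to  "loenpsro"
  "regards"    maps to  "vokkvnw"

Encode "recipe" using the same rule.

It's a Vigenère-style cipher with numeric key [4,10]: position i shifts by key[i mod 2].
On recipe: r+4=v, e+10=o, c+4=g, i+10=s, p+4=t, e+10=o.

vogsto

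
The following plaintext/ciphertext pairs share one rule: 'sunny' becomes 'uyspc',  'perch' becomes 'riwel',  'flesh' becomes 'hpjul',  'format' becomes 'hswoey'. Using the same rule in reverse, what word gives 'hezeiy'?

It's a Vigenère-style cipher with numeric key [2,4,5]: position i shifts by key[i mod 3].
Decoding hezeiy: h−2=f, e−4=a, z−5=u, e−2=c, i−4=e, y−5=t.

faucet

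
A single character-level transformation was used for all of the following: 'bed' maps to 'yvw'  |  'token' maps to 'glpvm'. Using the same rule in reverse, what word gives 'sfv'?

Each pair mirrors across the alphabet (b↔y, e↔v, d↔w): positions sum to 25. Letters are reflected about the middle of the alphabet (position → 25−position): Atbash.
Reversing it on sfv: s↔h, f↔u, v↔e.

hue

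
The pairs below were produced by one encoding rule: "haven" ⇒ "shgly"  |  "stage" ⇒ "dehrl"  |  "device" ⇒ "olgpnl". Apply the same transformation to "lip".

wpa

The shift depends on letter class: consonant h→s is +11, but vowel a→h is +7. The rule splits by letter class: vowels +7, consonants +11.
Applying it to lip: l(cons)+11=w, i(vowel)+7=p, p(cons)+11=a.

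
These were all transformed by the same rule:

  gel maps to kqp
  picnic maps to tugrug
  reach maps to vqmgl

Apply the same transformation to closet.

gpawqx

The rule splits by letter class: vowels +12, consonants +4.
On closet: c(cons)+4=g, l(cons)+4=p, o(vowel)+12=a, s(cons)+4=w, e(vowel)+12=q, t(cons)+4=x.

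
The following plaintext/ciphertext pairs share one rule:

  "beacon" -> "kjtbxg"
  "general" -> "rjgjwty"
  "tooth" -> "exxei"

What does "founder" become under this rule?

axvgsjw

b(1)→k(10) and e(4)→j(9) fit y≡17x+19 (mod 26); the inverse of 17 mod 26 is 23. Treating letters as 0–25, the rule is x ↦ 17x + 19 (mod 26).
On founder: f(5)→17·5+19≡0=a; o(14)→17·14+19≡23=x; u(20)→17·20+19≡21=v; n(13)→17·13+19≡6=g; d(3)→17·3+19≡18=s; e(4)→17·4+19≡9=j; r(17)→17·17+19≡22=w (all mod 26).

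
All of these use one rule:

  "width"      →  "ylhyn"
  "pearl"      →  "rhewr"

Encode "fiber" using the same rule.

In width: w→y is +2, i→l is +3, d→h is +4, t→y is +5 — the shift increases by 1 each position. Letter i (0-indexed) is shifted by i+2, so successive shifts are 2, 3, 4, ….
Applying it to fiber: f+2=h, i+3=l, b+4=f, e+5=j, r+6=x.

hlfjx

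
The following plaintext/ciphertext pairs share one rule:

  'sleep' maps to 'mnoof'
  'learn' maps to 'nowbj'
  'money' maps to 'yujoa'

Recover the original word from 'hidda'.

buddy

s(18)→m(12) and l(11)→n(13) fit y≡11x+22 (mod 26); the inverse of 11 mod 26 is 19. Each letter's alphabet position (a=0..z=25) is mapped through 11·x+22 mod 26 — an affine cipher.
Undoing it on hidda: h(7)→19·(7−22)≡1=b; i(8)→19·(8−22)≡20=u; d(3)→19·(3−22)≡3=d; d(3)→19·(3−22)≡3=d; a(0)→19·(0−22)≡24=y (all mod 26).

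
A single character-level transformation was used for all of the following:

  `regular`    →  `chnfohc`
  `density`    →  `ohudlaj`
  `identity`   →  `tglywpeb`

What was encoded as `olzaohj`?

display

Shifts by position in regular: pos 0: r→c (+11), pos 1: e→h (+3), pos 2: g→n (+7), pos 3: u→f (+11), pos 4: l→o (+3), pos 5: a→h (+7) — repeating every 3. The shifts repeat in a cycle of length 3: positions 0,1,… shift by +11, +3, +7, then the pattern repeats.
Decoding olzaohj: o−11=d, l−3=i, z−7=s, a−11=p, o−3=l, h−7=a, j−11=y.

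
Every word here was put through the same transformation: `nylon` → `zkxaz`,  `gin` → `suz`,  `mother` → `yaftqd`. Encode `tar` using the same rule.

It's a constant shift of +12 (ROT12).
Applying it to tar: t+12=f, a+12=m, r+12=d.

fmd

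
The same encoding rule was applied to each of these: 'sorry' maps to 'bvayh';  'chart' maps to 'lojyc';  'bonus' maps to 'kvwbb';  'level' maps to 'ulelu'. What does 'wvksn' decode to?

Shifts by position in sorry: pos 0: s→b (+9), pos 1: o→v (+7), pos 2: r→a (+9), pos 3: r→y (+7) — repeating every 2. The shifts repeat in a cycle of length 2: positions 0,1,… shift by +9, +7, then the pattern repeats.
Reversing it on wvksn: w−9=n, v−7=o, k−9=b, s−7=l, n−9=e.

noble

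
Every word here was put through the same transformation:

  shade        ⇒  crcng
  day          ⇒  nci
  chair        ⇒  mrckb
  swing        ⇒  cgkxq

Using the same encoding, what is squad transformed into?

The rule splits by letter class: vowels +2, consonants +10.
For squad: s(cons)+10=c, q(cons)+10=a, u(vowel)+2=w, a(vowel)+2=c, d(cons)+10=n.

cawcn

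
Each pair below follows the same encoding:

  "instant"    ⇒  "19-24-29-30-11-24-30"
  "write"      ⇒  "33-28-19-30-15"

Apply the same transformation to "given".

17-19-32-15-24

Each letter is replaced by its alphabet position (a=1..z=26) + 10.
Applying it to given: g=7→17, i=9→19, v=22→32, e=5→15, n=14→24.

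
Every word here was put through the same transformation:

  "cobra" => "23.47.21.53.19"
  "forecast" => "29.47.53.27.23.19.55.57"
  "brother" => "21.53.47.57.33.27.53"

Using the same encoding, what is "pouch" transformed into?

49.47.59.23.33

c(#3)→23 and o(#15)→47: differences scale by 2, so n = 2·pos + 17. The formula is n = 2×(alphabet index, a=1) + 17.
On pouch: p=16→49, o=15→47, u=21→59, c=3→23, h=8→33.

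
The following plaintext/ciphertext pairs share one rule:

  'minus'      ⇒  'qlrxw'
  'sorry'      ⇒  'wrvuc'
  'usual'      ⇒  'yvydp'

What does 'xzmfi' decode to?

twice

Shifts by position in minus: pos 0: m→q (+4), pos 1: i→l (+3), pos 2: n→r (+4), pos 3: u→x (+3) — repeating every 2. It's a Vigenère-style cipher with numeric key [4,3]: position i shifts by key[i mod 2].
Undoing it on xzmfi: x−4=t, z−3=w, m−4=i, f−3=c, i−4=e.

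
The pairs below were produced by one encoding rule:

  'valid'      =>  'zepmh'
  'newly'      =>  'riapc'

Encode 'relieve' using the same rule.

vipmizi

Compare letters: v→z is +4, a→e is +4, l→p is +4 — a constant shift. Every letter moves 4 places later in the alphabet, wrapping around z→a.
For relieve: r+4=v, e+4=i, l+4=p, i+4=m, e+4=i, v+4=z, e+4=i.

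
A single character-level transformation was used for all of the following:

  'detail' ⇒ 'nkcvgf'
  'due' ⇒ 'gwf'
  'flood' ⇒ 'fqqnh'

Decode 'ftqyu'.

The word is reversed, then every letter is shifted forward by 2.
Reversing it on ftqyu: shift back: f−2=d, t−2=r, q−2=o, y−2=w, u−2=s → drows; then reverse → sword.

sword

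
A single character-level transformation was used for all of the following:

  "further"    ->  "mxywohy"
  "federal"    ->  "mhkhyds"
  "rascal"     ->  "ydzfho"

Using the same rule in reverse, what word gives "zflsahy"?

It's a Vigenère-style cipher with numeric key [7,3]: position i shifts by key[i mod 2].
Reversing it on zflsahy: z−7=s, f−3=c, l−7=e, s−3=p, a−7=t, h−3=e, y−7=r.

scepter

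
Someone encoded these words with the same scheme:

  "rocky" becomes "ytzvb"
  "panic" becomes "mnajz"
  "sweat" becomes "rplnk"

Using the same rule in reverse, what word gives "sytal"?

r(17)→y(24) and o(14)→t(19) fit y≡19x+13 (mod 26); the inverse of 19 mod 26 is 11. Each letter's alphabet position (a=0..z=25) is mapped through 19·x+13 mod 26 — an affine cipher.
Reversing it on sytal: s(18)→11·(18−13)≡3=d; y(24)→11·(24−13)≡17=r; t(19)→11·(19−13)≡14=o; a(0)→11·(0−13)≡13=n; l(11)→11·(11−13)≡4=e (all mod 26).

drone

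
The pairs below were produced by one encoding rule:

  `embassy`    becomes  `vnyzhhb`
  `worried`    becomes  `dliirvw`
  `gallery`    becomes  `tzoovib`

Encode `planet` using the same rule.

Each pair mirrors across the alphabet (e↔v, m↔n, b↔y): positions sum to 25. Letters are reflected about the middle of the alphabet (position → 25−position): Atbash.
Applying it to planet: p↔k, l↔o, a↔z, n↔m, e↔v, t↔g.

kozmvg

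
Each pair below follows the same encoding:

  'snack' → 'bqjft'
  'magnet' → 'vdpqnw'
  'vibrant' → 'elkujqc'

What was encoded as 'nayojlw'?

explain

Shifts by position in snack: pos 0: s→b (+9), pos 1: n→q (+3), pos 2: a→j (+9), pos 3: c→f (+3) — repeating every 2. The shifts repeat in a cycle of length 2: positions 0,1,… shift by +9, +3, then the pattern repeats.
Undoing it on nayojlw: n−9=e, a−3=x, y−9=p, o−3=l, j−9=a, l−3=i, w−9=n.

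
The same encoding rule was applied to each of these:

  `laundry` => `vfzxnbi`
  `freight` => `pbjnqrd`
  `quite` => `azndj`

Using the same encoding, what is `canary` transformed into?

The shift depends on letter class: consonant l→v is +10, but vowel a→f is +5. Two shifts are in play — +5 for a/e/i/o/u, +10 for every other letter.
Applying it to canary: c(cons)+10=m, a(vowel)+5=f, n(cons)+10=x, a(vowel)+5=f, r(cons)+10=b, y(cons)+10=i.

mfxfbi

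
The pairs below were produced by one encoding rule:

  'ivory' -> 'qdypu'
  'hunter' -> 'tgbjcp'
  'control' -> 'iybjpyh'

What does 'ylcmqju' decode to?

i(8)→q(16) and v(21)→d(3) fit y≡23x+14 (mod 26); the inverse of 23 mod 26 is 17. Treating letters as 0–25, the rule is x ↦ 23x + 14 (mod 26).
Decoding ylcmqju: y(24)→17·(24−14)≡14=o; l(11)→17·(11−14)≡1=b; c(2)→17·(2−14)≡4=e; m(12)→17·(12−14)≡18=s; q(16)→17·(16−14)≡8=i; j(9)→17·(9−14)≡19=t; u(20)→17·(20−14)≡24=y (all mod 26).

obesity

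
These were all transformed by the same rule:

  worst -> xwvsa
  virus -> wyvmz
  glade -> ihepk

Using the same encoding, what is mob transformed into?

fsq

Two steps: reverse the string, then apply a Caesar shift of +4.
Applying it to mob: reverse → bom; then shift: b+4=f, o+4=s, m+4=q.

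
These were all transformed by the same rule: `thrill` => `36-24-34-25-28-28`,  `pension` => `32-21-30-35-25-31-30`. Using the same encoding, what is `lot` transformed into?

28-31-36

Letters become their 1-based position plus 16 (so a→17, b→18, …).
On lot: l=12→28, o=15→31, t=20→36.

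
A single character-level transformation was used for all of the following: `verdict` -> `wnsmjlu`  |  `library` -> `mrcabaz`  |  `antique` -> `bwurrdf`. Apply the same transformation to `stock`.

Shifts by position in verdict: pos 0: v→w (+1), pos 1: e→n (+9), pos 2: r→s (+1), pos 3: d→m (+9) — repeating every 2. The shifts repeat in a cycle of length 2: positions 0,1,… shift by +1, +9, then the pattern repeats.
For stock: s+1=t, t+9=c, o+1=p, c+9=l, k+1=l.

tcpll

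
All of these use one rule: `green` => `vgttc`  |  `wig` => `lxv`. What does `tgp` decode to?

Each letter is shifted forward by 15 in the alphabet (a Caesar shift of +15).
Reversing it on tgp: t−15=e, g−15=r, p−15=a.

era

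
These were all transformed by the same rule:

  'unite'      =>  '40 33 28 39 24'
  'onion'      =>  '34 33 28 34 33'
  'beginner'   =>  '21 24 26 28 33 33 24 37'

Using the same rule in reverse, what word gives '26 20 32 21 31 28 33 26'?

gambling

u is letter #21 and maps to 40: an offset of 19. The number is (letter's place in the alphabet, a=1) + 19.
Undoing it on 26 20 32 21 31 28 33 26: 26→(26−19)÷1=7=g, 20→(20−19)÷1=1=a, 32→(32−19)÷1=13=m, 21→(21−19)÷1=2=b, 31→(31−19)÷1=12=l, 28→(28−19)÷1=9=i, 33→(33−19)÷1=14=n, 26→(26−19)÷1=7=g.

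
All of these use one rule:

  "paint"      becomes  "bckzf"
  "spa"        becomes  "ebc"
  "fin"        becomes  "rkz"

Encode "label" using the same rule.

The shift depends on letter class: consonant p→b is +12, but vowel a→c is +2. Two shifts are in play — +2 for a/e/i/o/u, +12 for every other letter.
On label: l(cons)+12=x, a(vowel)+2=c, b(cons)+12=n, e(vowel)+2=g, l(cons)+12=x.

xcngx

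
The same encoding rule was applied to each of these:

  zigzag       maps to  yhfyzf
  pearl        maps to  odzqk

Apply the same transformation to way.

vzx

Each letter is shifted forward by 25 in the alphabet (a Caesar shift of +25).
On way: w+25=v, a+25=z, y+25=x.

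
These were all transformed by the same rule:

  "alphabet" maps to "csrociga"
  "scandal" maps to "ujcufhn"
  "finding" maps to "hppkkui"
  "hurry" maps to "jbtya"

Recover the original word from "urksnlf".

Shifts by position in alphabet: pos 0: a→c (+2), pos 1: l→s (+7), pos 2: p→r (+2), pos 3: h→o (+7) — repeating every 2. The shifts repeat in a cycle of length 2: positions 0,1,… shift by +2, +7, then the pattern repeats.
Reversing it on urksnlf: u−2=s, r−7=k, k−2=i, s−7=l, n−2=l, l−7=e, f−2=d.

skilled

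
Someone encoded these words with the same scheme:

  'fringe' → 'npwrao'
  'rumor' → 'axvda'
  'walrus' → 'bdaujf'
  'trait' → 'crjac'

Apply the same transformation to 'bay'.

Read the word backwards and shift each letter +9.
On bay: reverse → yab; then shift: y+9=h, a+9=j, b+9=k.

hjk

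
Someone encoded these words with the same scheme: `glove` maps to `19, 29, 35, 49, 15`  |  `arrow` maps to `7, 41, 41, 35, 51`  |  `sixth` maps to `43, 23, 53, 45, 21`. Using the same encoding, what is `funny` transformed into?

g(#7)→19 and l(#12)→29: differences scale by 2, so n = 2·pos + 5. With a=1..z=26, the number is 2·pos + 5.
On funny: f=6→17, u=21→47, n=14→33, n=14→33, y=25→55.

17, 47, 33, 33, 55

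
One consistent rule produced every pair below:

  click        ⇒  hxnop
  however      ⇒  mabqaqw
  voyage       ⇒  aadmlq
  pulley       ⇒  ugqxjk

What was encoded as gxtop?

Shifts by position in click: pos 0: c→h (+5), pos 1: l→x (+12), pos 2: i→n (+5), pos 3: c→o (+12) — repeating every 2. A repeating key of period 2 is used — shifts +5, +12 over and over.
Undoing it on gxtop: g−5=b, x−12=l, t−5=o, o−12=c, p−5=k.

block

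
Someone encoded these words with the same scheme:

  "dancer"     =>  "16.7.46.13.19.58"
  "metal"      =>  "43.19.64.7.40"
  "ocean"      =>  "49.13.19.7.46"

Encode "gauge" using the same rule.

25.7.67.25.19

d(#4)→16 and a(#1)→7: differences scale by 3, so n = 3·pos + 4. With a=1..z=26, the number is 3·pos + 4.
On gauge: g=7→25, a=1→7, u=21→67, g=7→25, e=5→19.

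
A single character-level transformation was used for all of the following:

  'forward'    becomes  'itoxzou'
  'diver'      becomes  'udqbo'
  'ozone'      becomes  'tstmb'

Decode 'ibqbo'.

f(5)→i(8) and o(14)→t(19) fit y≡7x+25 (mod 26); the inverse of 7 mod 26 is 15. Each letter's alphabet position (a=0..z=25) is mapped through 7·x+25 mod 26 — an affine cipher.
Decoding ibqbo: i(8)→15·(8−25)≡5=f; b(1)→15·(1−25)≡4=e; q(16)→15·(16−25)≡21=v; b(1)→15·(1−25)≡4=e; o(14)→15·(14−25)≡17=r (all mod 26).

fever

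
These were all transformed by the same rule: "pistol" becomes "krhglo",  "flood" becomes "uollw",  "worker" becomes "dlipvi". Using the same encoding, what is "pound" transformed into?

klfmw

Each letter is replaced by its mirror in the alphabet: a↔z, b↔y, c↔x, and so on (the Atbash cipher).
For pound: p↔k, o↔l, u↔f, n↔m, d↔w.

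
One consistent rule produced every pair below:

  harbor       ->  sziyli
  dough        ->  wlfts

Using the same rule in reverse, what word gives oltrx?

logic

This is the alphabet-reversal cipher (Atbash): a becomes z, b becomes y, etc.
Undoing it on oltrx: o↔l, l↔o, t↔g, r↔i, x↔c.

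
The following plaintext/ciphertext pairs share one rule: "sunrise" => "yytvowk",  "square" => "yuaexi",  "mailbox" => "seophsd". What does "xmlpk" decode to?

Shifts by position in sunrise: pos 0: s→y (+6), pos 1: u→y (+4), pos 2: n→t (+6), pos 3: r→v (+4) — repeating every 2. A repeating key of period 2 is used — shifts +6, +4 over and over.
Reversing it on xmlpk: x−6=r, m−4=i, l−6=f, p−4=l, k−6=e.

rifle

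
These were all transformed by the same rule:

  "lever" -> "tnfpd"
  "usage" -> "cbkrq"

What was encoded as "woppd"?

offer

In lever: l→t is +8, e→n is +9, v→f is +10, e→p is +11 — the shift increases by 1 each position. The shift increases by 1 at each position, starting from +8: 8, 9, 10, ….
Decoding woppd: w−8=o, o−9=f, p−10=f, p−11=e, d−12=r.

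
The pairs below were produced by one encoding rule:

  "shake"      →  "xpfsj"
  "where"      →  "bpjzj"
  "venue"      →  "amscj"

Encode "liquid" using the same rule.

Shifts by position in shake: pos 0: s→x (+5), pos 1: h→p (+8), pos 2: a→f (+5), pos 3: k→s (+8) — repeating every 2. The shifts repeat in a cycle of length 2: positions 0,1,… shift by +5, +8, then the pattern repeats.
On liquid: l+5=q, i+8=q, q+5=v, u+8=c, i+5=n, d+8=l.

qqvcnl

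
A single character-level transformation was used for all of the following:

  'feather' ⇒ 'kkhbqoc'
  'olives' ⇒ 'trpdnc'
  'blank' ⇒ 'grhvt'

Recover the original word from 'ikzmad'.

desert

In feather: f→k is +5, e→k is +6, a→h is +7, t→b is +8 — the shift increases by 1 each position. The shift increases by 1 at each position, starting from +5: 5, 6, 7, ….
Decoding ikzmad: i−5=d, k−6=e, z−7=s, m−8=e, a−9=r, d−10=t.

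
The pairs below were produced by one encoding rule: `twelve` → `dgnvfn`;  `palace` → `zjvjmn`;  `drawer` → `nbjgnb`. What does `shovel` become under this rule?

crxfnv

Vowels shift forward by 9 and consonants shift forward by 10.
Applying it to shovel: s(cons)+10=c, h(cons)+10=r, o(vowel)+9=x, v(cons)+10=f, e(vowel)+9=n, l(cons)+10=v.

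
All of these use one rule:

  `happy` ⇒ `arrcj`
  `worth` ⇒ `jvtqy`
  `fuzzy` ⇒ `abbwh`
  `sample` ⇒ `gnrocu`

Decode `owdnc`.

Two steps: reverse the string, then apply a Caesar shift of +2.
Decoding owdnc: shift back: o−2=m, w−2=u, d−2=b, n−2=l, c−2=a → mubla; then reverse → album.

album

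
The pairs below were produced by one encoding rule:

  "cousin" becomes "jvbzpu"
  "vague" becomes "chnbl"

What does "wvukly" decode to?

It's a constant shift of +7 (ROT7).
Undoing it on wvukly: w−7=p, v−7=o, u−7=n, k−7=d, l−7=e, y−7=r.

ponder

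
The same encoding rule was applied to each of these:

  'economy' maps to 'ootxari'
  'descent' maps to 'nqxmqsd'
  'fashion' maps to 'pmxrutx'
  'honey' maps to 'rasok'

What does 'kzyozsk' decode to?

antenna

It's a Vigenère-style cipher with numeric key [10,12,5]: position i shifts by key[i mod 3].
Reversing it on kzyozsk: k−10=a, z−12=n, y−5=t, o−10=e, z−12=n, s−5=n, k−10=a.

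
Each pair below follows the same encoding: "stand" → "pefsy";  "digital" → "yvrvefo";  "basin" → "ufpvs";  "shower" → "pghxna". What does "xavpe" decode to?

s(18)→p(15) and t(19)→e(4) fit y≡15x+5 (mod 26); the inverse of 15 mod 26 is 7. Treating letters as 0–25, the rule is x ↦ 15x + 5 (mod 26).
Reversing it on xavpe: x(23)→7·(23−5)≡22=w; a(0)→7·(0−5)≡17=r; v(21)→7·(21−5)≡8=i; p(15)→7·(15−5)≡18=s; e(4)→7·(4−5)≡19=t (all mod 26).

wrist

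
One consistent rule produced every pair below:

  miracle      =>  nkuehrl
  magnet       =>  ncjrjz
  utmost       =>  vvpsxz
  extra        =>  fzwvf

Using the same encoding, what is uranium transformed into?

In miracle: m→n is +1, i→k is +2, r→u is +3, a→e is +4 — the shift increases by 1 each position. Letter i (0-indexed) is shifted by i+1, so successive shifts are 1, 2, 3, ….
Applying it to uranium: u+1=v, r+2=t, a+3=d, n+4=r, i+5=n, u+6=a, m+7=t.

vtdrnat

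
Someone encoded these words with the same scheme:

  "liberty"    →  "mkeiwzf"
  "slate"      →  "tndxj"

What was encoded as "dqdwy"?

coast

In liberty: l→m is +1, i→k is +2, b→e is +3, e→i is +4 — the shift increases by 1 each position. Letter i (0-indexed) is shifted by i+1, so successive shifts are 1, 2, 3, ….
Decoding dqdwy: d−1=c, q−2=o, d−3=a, w−4=s, y−5=t.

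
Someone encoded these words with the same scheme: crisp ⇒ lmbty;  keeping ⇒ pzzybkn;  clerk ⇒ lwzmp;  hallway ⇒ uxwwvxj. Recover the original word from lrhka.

c(2)→l(11) and r(17)→m(12) fit y≡7x+23 (mod 26); the inverse of 7 mod 26 is 15. This is an affine cipher: with a=0,…,z=25, each position x becomes (7x+23) mod 26.
Decoding lrhka: l(11)→15·(11−23)≡2=c; r(17)→15·(17−23)≡14=o; h(7)→15·(7−23)≡20=u; k(10)→15·(10−23)≡13=n; a(0)→15·(0−23)≡19=t (all mod 26).

count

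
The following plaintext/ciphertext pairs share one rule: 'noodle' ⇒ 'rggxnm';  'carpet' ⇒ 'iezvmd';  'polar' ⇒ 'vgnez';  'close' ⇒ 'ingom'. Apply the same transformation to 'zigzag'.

puqpeq

Treating letters as 0–25, the rule is x ↦ 15x + 4 (mod 26).
Applying it to zigzag: z(25)→15·25+4≡15=p; i(8)→15·8+4≡20=u; g(6)→15·6+4≡16=q; z(25)→15·25+4≡15=p; a(0)→15·0+4≡4=e; g(6)→15·6+4≡16=q (all mod 26).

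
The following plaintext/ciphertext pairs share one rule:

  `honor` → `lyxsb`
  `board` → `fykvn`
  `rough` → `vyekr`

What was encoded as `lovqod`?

Shifts by position in honor: pos 0: h→l (+4), pos 1: o→y (+10), pos 2: n→x (+10), pos 3: o→s (+4), pos 4: r→b (+10) — repeating every 3. It's a Vigenère-style cipher with numeric key [4,10,10]: position i shifts by key[i mod 3].
Decoding lovqod: l−4=h, o−10=e, v−10=l, q−4=m, o−10=e, d−10=t.

helmet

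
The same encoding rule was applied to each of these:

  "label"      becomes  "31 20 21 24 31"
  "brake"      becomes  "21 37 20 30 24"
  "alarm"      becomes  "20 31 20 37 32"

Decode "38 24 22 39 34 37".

sector

Letters become their 1-based position plus 19 (so a→20, b→21, …).
Decoding 38 24 22 39 34 37: 38→(38−19)÷1=19=s, 24→(24−19)÷1=5=e, 22→(22−19)÷1=3=c, 39→(39−19)÷1=20=t, 34→(34−19)÷1=15=o, 37→(37−19)÷1=18=r.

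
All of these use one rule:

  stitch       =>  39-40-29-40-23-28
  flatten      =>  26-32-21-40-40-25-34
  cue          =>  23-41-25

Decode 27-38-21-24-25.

grade

s is letter #19 and maps to 39: an offset of 20. Each letter is replaced by its alphabet position (a=1..z=26) + 20.
Undoing it on 27-38-21-24-25: 27→(27−20)÷1=7=g, 38→(38−20)÷1=18=r, 21→(21−20)÷1=1=a, 24→(24−20)÷1=4=d, 25→(25−20)÷1=5=e.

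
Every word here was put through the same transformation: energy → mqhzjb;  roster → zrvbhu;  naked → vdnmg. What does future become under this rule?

nxwcuh

Shifts by position in energy: pos 0: e→m (+8), pos 1: n→q (+3), pos 2: e→h (+3), pos 3: r→z (+8), pos 4: g→j (+3), pos 5: y→b (+3) — repeating every 3. It's a Vigenère-style cipher with numeric key [8,3,3]: position i shifts by key[i mod 3].
Applying it to future: f+8=n, u+3=x, t+3=w, u+8=c, r+3=u, e+3=h.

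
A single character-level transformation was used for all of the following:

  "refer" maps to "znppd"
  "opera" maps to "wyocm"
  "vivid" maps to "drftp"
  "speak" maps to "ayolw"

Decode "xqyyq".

In refer: r→z is +8, e→n is +9, f→p is +10, e→p is +11 — the shift increases by 1 each position. Each letter shifts forward by (position + 8), i.e. 8, 9, 10, … — the shift grows by one for each successive letter.
Decoding xqyyq: x−8=p, q−9=h, y−10=o, y−11=n, q−12=e.

phone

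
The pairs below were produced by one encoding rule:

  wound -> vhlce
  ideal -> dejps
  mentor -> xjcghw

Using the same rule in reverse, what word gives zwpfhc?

crayon

w(22)→v(21) and o(14)→h(7) fit y≡5x+15 (mod 26); the inverse of 5 mod 26 is 21. Each letter's alphabet position (a=0..z=25) is mapped through 5·x+15 mod 26 — an affine cipher.
Reversing it on zwpfhc: z(25)→21·(25−15)≡2=c; w(22)→21·(22−15)≡17=r; p(15)→21·(15−15)≡0=a; f(5)→21·(5−15)≡24=y; h(7)→21·(7−15)≡14=o; c(2)→21·(2−15)≡13=n (all mod 26).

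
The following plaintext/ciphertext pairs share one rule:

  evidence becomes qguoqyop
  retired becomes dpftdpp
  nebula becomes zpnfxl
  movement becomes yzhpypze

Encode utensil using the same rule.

Shifts by position in evidence: pos 0: e→q (+12), pos 1: v→g (+11), pos 2: i→u (+12), pos 3: d→o (+11) — repeating every 2. The shifts repeat in a cycle of length 2: positions 0,1,… shift by +12, +11, then the pattern repeats.
Applying it to utensil: u+12=g, t+11=e, e+12=q, n+11=y, s+12=e, i+11=t, l+12=x.

geqyetx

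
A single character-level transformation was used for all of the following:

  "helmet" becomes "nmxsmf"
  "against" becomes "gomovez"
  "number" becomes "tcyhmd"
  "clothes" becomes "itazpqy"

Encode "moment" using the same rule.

The shifts repeat in a cycle of length 3: positions 0,1,… shift by +6, +8, +12, then the pattern repeats.
For moment: m+6=s, o+8=w, m+12=y, e+6=k, n+8=v, t+12=f.

swykvf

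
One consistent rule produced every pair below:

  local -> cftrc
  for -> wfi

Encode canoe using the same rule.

Every letter moves 17 places later in the alphabet, wrapping around z→a.
Applying it to canoe: c+17=t, a+17=r, n+17=e, o+17=f, e+17=v.

trefv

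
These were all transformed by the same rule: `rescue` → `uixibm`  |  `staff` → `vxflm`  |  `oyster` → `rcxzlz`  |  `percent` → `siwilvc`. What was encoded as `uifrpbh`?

In rescue: r→u is +3, e→i is +4, s→x is +5, c→i is +6 — the shift increases by 1 each position. The shift increases by 1 at each position, starting from +3: 3, 4, 5, ….
Reversing it on uifrpbh: u−3=r, i−4=e, f−5=a, r−6=l, p−7=i, b−8=t, h−9=y.

reality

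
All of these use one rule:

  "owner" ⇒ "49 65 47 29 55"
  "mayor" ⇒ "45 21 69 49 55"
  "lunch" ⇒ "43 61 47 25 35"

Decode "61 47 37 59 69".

unity

o(#15)→49 and w(#23)→65: differences scale by 2, so n = 2·pos + 19. The formula is n = 2×(alphabet index, a=1) + 19.
Reversing it on 61 47 37 59 69: 61→(61−19)÷2=21=u, 47→(47−19)÷2=14=n, 37→(37−19)÷2=9=i, 59→(59−19)÷2=20=t, 69→(69−19)÷2=25=y.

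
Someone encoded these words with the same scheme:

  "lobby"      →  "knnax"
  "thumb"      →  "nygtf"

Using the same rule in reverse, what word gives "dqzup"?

diner

The output letters match the input read backwards, each shifted +12: lobby reversed is ybbol. The word is reversed, then every letter is shifted forward by 12.
Decoding dqzup: shift back: d−12=r, q−12=e, z−12=n, u−12=i, p−12=d → renid; then reverse → diner.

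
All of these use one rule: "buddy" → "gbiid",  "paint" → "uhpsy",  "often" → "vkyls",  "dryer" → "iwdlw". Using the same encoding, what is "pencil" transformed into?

ulshpq

The shift depends on letter class: consonant b→g is +5, but vowel u→b is +7. The rule splits by letter class: vowels +7, consonants +5.
For pencil: p(cons)+5=u, e(vowel)+7=l, n(cons)+5=s, c(cons)+5=h, i(vowel)+7=p, l(cons)+5=q.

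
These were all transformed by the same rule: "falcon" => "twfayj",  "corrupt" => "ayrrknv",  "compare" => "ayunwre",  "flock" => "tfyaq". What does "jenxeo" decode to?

f(5)→t(19) and a(0)→w(22) fit y≡15x+22 (mod 26); the inverse of 15 mod 26 is 7. This is an affine cipher: with a=0,…,z=25, each position x becomes (15x+22) mod 26.
Reversing it on jenxeo: j(9)→7·(9−22)≡13=n; e(4)→7·(4−22)≡4=e; n(13)→7·(13−22)≡15=p; x(23)→7·(23−22)≡7=h; e(4)→7·(4−22)≡4=e; o(14)→7·(14−22)≡22=w (all mod 26).

nephew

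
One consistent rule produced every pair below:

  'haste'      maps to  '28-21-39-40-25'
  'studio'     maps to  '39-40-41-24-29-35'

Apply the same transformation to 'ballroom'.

h is letter #8 and maps to 28: an offset of 20. Each letter is replaced by its alphabet position (a=1..z=26) + 20.
On ballroom: b=2→22, a=1→21, l=12→32, l=12→32, r=18→38, o=15→35, o=15→35, m=13→33.

22-21-32-32-38-35-35-33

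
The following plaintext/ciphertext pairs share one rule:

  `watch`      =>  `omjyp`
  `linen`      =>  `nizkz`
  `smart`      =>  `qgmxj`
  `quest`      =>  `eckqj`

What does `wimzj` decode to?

w(22)→o(14) and a(0)→m(12) fit y≡19x+12 (mod 26); the inverse of 19 mod 26 is 11. This is an affine cipher: with a=0,…,z=25, each position x becomes (19x+12) mod 26.
Undoing it on wimzj: w(22)→11·(22−12)≡6=g; i(8)→11·(8−12)≡8=i; m(12)→11·(12−12)≡0=a; z(25)→11·(25−12)≡13=n; j(9)→11·(9−12)≡19=t (all mod 26).

giant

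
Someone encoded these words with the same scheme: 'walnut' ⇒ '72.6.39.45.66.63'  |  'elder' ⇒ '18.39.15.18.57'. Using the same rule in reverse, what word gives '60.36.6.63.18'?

skate

w(#23)→72 and a(#1)→6: differences scale by 3, so n = 3·pos + 3. The formula is n = 3×(alphabet index, a=1) + 3.
Decoding 60.36.6.63.18: 60→(60−3)÷3=19=s, 36→(36−3)÷3=11=k, 6→(6−3)÷3=1=a, 63→(63−3)÷3=20=t, 18→(18−3)÷3=5=e.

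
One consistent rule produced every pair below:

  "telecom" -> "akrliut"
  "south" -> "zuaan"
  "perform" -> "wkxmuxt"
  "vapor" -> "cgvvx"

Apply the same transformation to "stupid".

Shifts by position in telecom: pos 0: t→a (+7), pos 1: e→k (+6), pos 2: l→r (+6), pos 3: e→l (+7), pos 4: c→i (+6), pos 5: o→u (+6) — repeating every 3. A repeating key of period 3 is used — shifts +7, +6, +6 over and over.
On stupid: s+7=z, t+6=z, u+6=a, p+7=w, i+6=o, d+6=j.

zzawoj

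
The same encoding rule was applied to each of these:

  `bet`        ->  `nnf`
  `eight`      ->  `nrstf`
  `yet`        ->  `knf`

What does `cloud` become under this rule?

oxxdp

The shift depends on letter class: consonant b→n is +12, but vowel e→n is +9. Two shifts are in play — +9 for a/e/i/o/u, +12 for every other letter.
On cloud: c(cons)+12=o, l(cons)+12=x, o(vowel)+9=x, u(vowel)+9=d, d(cons)+12=p.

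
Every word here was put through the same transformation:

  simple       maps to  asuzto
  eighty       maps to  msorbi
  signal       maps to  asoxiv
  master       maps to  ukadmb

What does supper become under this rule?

aexzmb

Shifts by position in simple: pos 0: s→a (+8), pos 1: i→s (+10), pos 2: m→u (+8), pos 3: p→z (+10) — repeating every 2. The shifts repeat in a cycle of length 2: positions 0,1,… shift by +8, +10, then the pattern repeats.
On supper: s+8=a, u+10=e, p+8=x, p+10=z, e+8=m, r+10=b.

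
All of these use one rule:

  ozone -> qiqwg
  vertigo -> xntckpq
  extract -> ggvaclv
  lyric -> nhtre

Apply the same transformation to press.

ragbu

A repeating key of period 2 is used — shifts +2, +9 over and over.
On press: p+2=r, r+9=a, e+2=g, s+9=b, s+2=u.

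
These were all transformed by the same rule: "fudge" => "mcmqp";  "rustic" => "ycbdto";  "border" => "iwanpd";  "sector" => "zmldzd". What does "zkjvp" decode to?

scale

In fudge: f→m is +7, u→c is +8, d→m is +9, g→q is +10 — the shift increases by 1 each position. Each letter shifts forward by (position + 7), i.e. 7, 8, 9, … — the shift grows by one for each successive letter.
Reversing it on zkjvp: z−7=s, k−8=c, j−9=a, v−10=l, p−11=e.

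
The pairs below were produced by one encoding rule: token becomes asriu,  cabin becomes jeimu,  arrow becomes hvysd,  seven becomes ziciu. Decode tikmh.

Shifts by position in token: pos 0: t→a (+7), pos 1: o→s (+4), pos 2: k→r (+7), pos 3: e→i (+4) — repeating every 2. A repeating key of period 2 is used — shifts +7, +4 over and over.
Decoding tikmh: t−7=m, i−4=e, k−7=d, m−4=i, h−7=a.

media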